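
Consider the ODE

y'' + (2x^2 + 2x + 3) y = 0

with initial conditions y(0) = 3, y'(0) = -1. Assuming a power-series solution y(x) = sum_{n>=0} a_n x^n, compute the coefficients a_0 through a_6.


Ansatz: y(x) = sum_{n>=0} a_n x^n, so y'(x) = sum_{n>=1} n a_n x^(n-1) and y''(x) = sum_{n>=2} n(n-1) a_n x^(n-2).
Substitute into P(x) y'' + Q(x) y' + R(x) y = 0 with P(x) = 1, Q(x) = 0, R(x) = 2x^2 + 2x + 3, and match powers of x.
Initial conditions: a_0 = 3, a_1 = -1.
Setting the coefficient of each power of x to zero and solving order by order (substituting the coefficients already found):
  x^0: 2 a_2 + 3 a_0 = 0  ->  2 a_2 = -3 a_0 = -9  ->  a_2 = -9/2
  x^1: 6 a_3 + 3 a_1 + 2 a_0 = 0  ->  6 a_3 = -3 a_1 - 2 a_0 = -3  ->  a_3 = -1/2
  x^2: 12 a_4 + 3 a_2 + 2 a_1 + 2 a_0 = 0  ->  12 a_4 = -3 a_2 - 2 a_1 - 2 a_0 = 19/2  ->  a_4 = 19/24
  x^3: 20 a_5 + 3 a_3 + 2 a_2 + 2 a_1 = 0  ->  20 a_5 = -3 a_3 - 2 a_2 - 2 a_1 = 25/2  ->  a_5 = 5/8
  x^4: 30 a_6 + 3 a_4 + 2 a_3 + 2 a_2 = 0  ->  30 a_6 = -3 a_4 - 2 a_3 - 2 a_2 = 61/8  ->  a_6 = 61/240
Truncated series: y(x) = 3 - x - (9/2) x^2 - (1/2) x^3 + (19/24) x^4 + (5/8) x^5 + (61/240) x^6 + O(x^7).

a_0 = 3; a_1 = -1; a_2 = -9/2; a_3 = -1/2; a_4 = 19/24; a_5 = 5/8; a_6 = 61/240


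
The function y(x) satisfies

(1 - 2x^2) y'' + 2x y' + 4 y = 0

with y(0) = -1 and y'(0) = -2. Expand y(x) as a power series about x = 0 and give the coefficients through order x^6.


Ansatz: y(x) = sum_{n>=0} a_n x^n, so y'(x) = sum_{n>=1} n a_n x^(n-1) and y''(x) = sum_{n>=2} n(n-1) a_n x^(n-2).
Substitute into P(x) y'' + Q(x) y' + R(x) y = 0 with P(x) = 1 - 2x^2, Q(x) = 2x, R(x) = 4, and match powers of x.
Initial conditions: a_0 = -1, a_1 = -2.
Setting the coefficient of each power of x to zero and solving order by order (substituting the coefficients already found):
  x^0: 2 a_2 + 4 a_0 = 0  ->  2 a_2 = -4 a_0 = 4  ->  a_2 = 2
  x^1: 6 a_3 + 6 a_1 = 0  ->  6 a_3 = -6 a_1 = 12  ->  a_3 = 2
  x^2: 12 a_4 + 4 a_2 = 0  ->  12 a_4 = -4 a_2 = -8  ->  a_4 = -2/3
  x^3: 20 a_5 - 2 a_3 = 0  ->  20 a_5 = 2 a_3 = 4  ->  a_5 = 1/5
  x^4: 30 a_6 - 12 a_4 = 0  ->  30 a_6 = 12 a_4 = -8  ->  a_6 = -4/15
Truncated series: y(x) = -1 - 2 x + 2 x^2 + 2 x^3 - (2/3) x^4 + (1/5) x^5 - (4/15) x^6 + O(x^7).

a_0 = -1; a_1 = -2; a_2 = 2; a_3 = 2; a_4 = -2/3; a_5 = 1/5; a_6 = -4/15


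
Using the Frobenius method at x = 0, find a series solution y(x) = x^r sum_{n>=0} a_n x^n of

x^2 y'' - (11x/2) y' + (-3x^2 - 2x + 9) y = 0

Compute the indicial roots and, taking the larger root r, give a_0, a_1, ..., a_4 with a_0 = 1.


Write in Frobenius form y'' + (p(x)/x) y' + (q(x)/x^2) y = 0:
  p(x) = -11/2,  q(x) = -3x^2 - 2x + 9.
Indicial equation: r(r-1) + (-11/2) r + (9) = 0 -> roots r_1 = 9/2, r_2 = 2.
Take r = r_1 = 9/2. Let y(x) = x^r sum_{n>=0} a_n x^n with a_0 = 1.
Substitute y = x^r sum a_n x^n and match x^{r+n}. The recurrence is
  D(n) a_n - 2 a_{n-1} - 3 a_{n-2} = 0,  where D(n) = (r+n)(r+n-1) + (-11/2)(r+n) + (9).
  a_n = [2 a_{n-1} + 3 a_{n-2}] / D(n).
Since the indicial polynomial factors as (r - r_1)(r - r_2), D(n) = (r_1 + n - r_1)(r_1 + n - r_2) = n(n + 5/2).
Evaluating step by step (a_0 = 1):
  n = 1: D(1) = 1(1 + 5/2) = 7/2; numerator = 2(1) = 2; a_1 = (2)/(7/2) = 4/7
  n = 2: D(2) = 2(2 + 5/2) = 9; numerator = 2(4/7) + 3(1) = 29/7; a_2 = (29/7)/(9) = 29/63
  n = 3: D(3) = 3(3 + 5/2) = 33/2; numerator = 2(29/63) + 3(4/7) = 166/63; a_3 = (166/63)/(33/2) = 332/2079
  n = 4: D(4) = 4(4 + 5/2) = 26; numerator = 2(332/2079) + 3(29/63) = 505/297; a_4 = (505/297)/(26) = 505/7722

r = 9/2; a_0 = 1; a_1 = 4/7; a_2 = 29/63; a_3 = 332/2079; a_4 = 505/7722


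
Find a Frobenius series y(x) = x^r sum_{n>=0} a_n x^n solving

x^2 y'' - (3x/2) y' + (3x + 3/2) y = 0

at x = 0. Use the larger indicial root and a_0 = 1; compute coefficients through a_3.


Write in Frobenius form y'' + (p(x)/x) y' + (q(x)/x^2) y = 0:
  p(x) = -3/2,  q(x) = 3x + 3/2.
Indicial equation: r(r-1) + (-3/2) r + (3/2) = 0 -> roots r_1 = 3/2, r_2 = 1.
Take r = r_1 = 3/2. Let y(x) = x^r sum_{n>=0} a_n x^n with a_0 = 1.
Substitute y = x^r sum a_n x^n and match x^{r+n}. The recurrence is
  D(n) a_n + 3 a_{n-1} = 0,  where D(n) = (r+n)(r+n-1) + (-3/2)(r+n) + (3/2).
  a_n = -3 / D(n) * a_{n-1}.
Since the indicial polynomial factors as (r - r_1)(r - r_2), D(n) = (r_1 + n - r_1)(r_1 + n - r_2) = n(n + 1/2).
Evaluating step by step (a_0 = 1):
  n = 1: D(1) = 1(1 + 1/2) = 3/2; numerator = -3(1) = -3; a_1 = (-3)/(3/2) = -2
  n = 2: D(2) = 2(2 + 1/2) = 5; numerator = -3(-2) = 6; a_2 = (6)/(5) = 6/5
  n = 3: D(3) = 3(3 + 1/2) = 21/2; numerator = -3(6/5) = -18/5; a_3 = (-18/5)/(21/2) = -12/35

r = 3/2; a_0 = 1; a_1 = -2; a_2 = 6/5; a_3 = -12/35


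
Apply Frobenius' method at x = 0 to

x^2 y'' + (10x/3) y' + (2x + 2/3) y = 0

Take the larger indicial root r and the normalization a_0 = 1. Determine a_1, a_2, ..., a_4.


Write in Frobenius form y'' + (p(x)/x) y' + (q(x)/x^2) y = 0:
  p(x) = 10/3,  q(x) = 2x + 2/3.
Indicial equation: r(r-1) + (10/3) r + (2/3) = 0 -> roots r_1 = -1/3, r_2 = -2.
Take r = r_1 = -1/3. Let y(x) = x^r sum_{n>=0} a_n x^n with a_0 = 1.
Substitute y = x^r sum a_n x^n and match x^{r+n}. The recurrence is
  D(n) a_n + 2 a_{n-1} = 0,  where D(n) = (r+n)(r+n-1) + (10/3)(r+n) + (2/3).
  a_n = -2 / D(n) * a_{n-1}.
Since the indicial polynomial factors as (r - r_1)(r - r_2), D(n) = (r_1 + n - r_1)(r_1 + n - r_2) = n(n + 5/3).
Evaluating step by step (a_0 = 1):
  n = 1: D(1) = 1(1 + 5/3) = 8/3; numerator = -2(1) = -2; a_1 = (-2)/(8/3) = -3/4
  n = 2: D(2) = 2(2 + 5/3) = 22/3; numerator = -2(-3/4) = 3/2; a_2 = (3/2)/(22/3) = 9/44
  n = 3: D(3) = 3(3 + 5/3) = 14; numerator = -2(9/44) = -9/22; a_3 = (-9/22)/(14) = -9/308
  n = 4: D(4) = 4(4 + 5/3) = 68/3; numerator = -2(-9/308) = 9/154; a_4 = (9/154)/(68/3) = 27/10472

r = -1/3; a_0 = 1; a_1 = -3/4; a_2 = 9/44; a_3 = -9/308; a_4 = 27/10472


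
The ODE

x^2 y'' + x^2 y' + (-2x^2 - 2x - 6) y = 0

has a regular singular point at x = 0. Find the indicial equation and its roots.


Divide by x^2 to reach normal form y'' + P_1(x) y' + P_2(x) y = 0 with P_1(x) = 1 and P_2(x) = -2 - 2/x - 6/x^2.
x = 0 is a singular point because the y-coefficient -2 - 2/x - 6/x^2 has a pole at x = 0.
It is a regular singular point because x P_1(x) = p(x) = x and x^2 P_2(x) = q(x) = -2x^2 - 2x - 6 are polynomials, hence analytic at x = 0.
p(0) = 0,  q(0) = -6.
Indicial equation: r(r-1) + p(0) r + q(0) = 0, i.e. r^2 + (p(0) - 1) r + q(0) = 0, i.e. r^2 - 1 r - 6 = 0.
Discriminant: (-1)^2 - 4(-6) = 25, so r = (1 ± 5)/2.
Solving: r_1 = 3, r_2 = -2.

indicial: r^2 - 1 r - 6 = 0; roots r_1 = 3, r_2 = -2


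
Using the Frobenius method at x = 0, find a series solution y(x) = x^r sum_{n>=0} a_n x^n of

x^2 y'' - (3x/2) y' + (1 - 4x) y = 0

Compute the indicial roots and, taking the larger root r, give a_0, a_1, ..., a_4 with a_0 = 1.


Write in Frobenius form y'' + (p(x)/x) y' + (q(x)/x^2) y = 0:
  p(x) = -3/2,  q(x) = 1 - 4x.
Indicial equation: r(r-1) + (-3/2) r + (1) = 0 -> roots r_1 = 2, r_2 = 1/2.
Take r = r_1 = 2. Let y(x) = x^r sum_{n>=0} a_n x^n with a_0 = 1.
Substitute y = x^r sum a_n x^n and match x^{r+n}. The recurrence is
  D(n) a_n - 4 a_{n-1} = 0,  where D(n) = (r+n)(r+n-1) + (-3/2)(r+n) + (1).
  a_n = 4 / D(n) * a_{n-1}.
Since the indicial polynomial factors as (r - r_1)(r - r_2), D(n) = (r_1 + n - r_1)(r_1 + n - r_2) = n(n + 3/2).
Evaluating step by step (a_0 = 1):
  n = 1: D(1) = 1(1 + 3/2) = 5/2; numerator = 4(1) = 4; a_1 = (4)/(5/2) = 8/5
  n = 2: D(2) = 2(2 + 3/2) = 7; numerator = 4(8/5) = 32/5; a_2 = (32/5)/(7) = 32/35
  n = 3: D(3) = 3(3 + 3/2) = 27/2; numerator = 4(32/35) = 128/35; a_3 = (128/35)/(27/2) = 256/945
  n = 4: D(4) = 4(4 + 3/2) = 22; numerator = 4(256/945) = 1024/945; a_4 = (1024/945)/(22) = 512/10395

r = 2; a_0 = 1; a_1 = 8/5; a_2 = 32/35; a_3 = 256/945; a_4 = 512/10395


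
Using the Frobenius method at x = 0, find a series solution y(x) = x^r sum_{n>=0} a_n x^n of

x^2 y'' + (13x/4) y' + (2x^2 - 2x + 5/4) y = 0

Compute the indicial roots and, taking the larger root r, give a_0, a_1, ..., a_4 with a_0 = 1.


Write in Frobenius form y'' + (p(x)/x) y' + (q(x)/x^2) y = 0:
  p(x) = 13/4,  q(x) = 2x^2 - 2x + 5/4.
Indicial equation: r(r-1) + (13/4) r + (5/4) = 0 -> roots r_1 = -1, r_2 = -5/4.
Take r = r_1 = -1. Let y(x) = x^r sum_{n>=0} a_n x^n with a_0 = 1.
Substitute y = x^r sum a_n x^n and match x^{r+n}. The recurrence is
  D(n) a_n - 2 a_{n-1} + 2 a_{n-2} = 0,  where D(n) = (r+n)(r+n-1) + (13/4)(r+n) + (5/4).
  a_n = [2 a_{n-1} - 2 a_{n-2}] / D(n).
Since the indicial polynomial factors as (r - r_1)(r - r_2), D(n) = (r_1 + n - r_1)(r_1 + n - r_2) = n(n + 1/4).
Evaluating step by step (a_0 = 1):
  n = 1: D(1) = 1(1 + 1/4) = 5/4; numerator = 2(1) = 2; a_1 = (2)/(5/4) = 8/5
  n = 2: D(2) = 2(2 + 1/4) = 9/2; numerator = 2(8/5) - 2(1) = 6/5; a_2 = (6/5)/(9/2) = 4/15
  n = 3: D(3) = 3(3 + 1/4) = 39/4; numerator = 2(4/15) - 2(8/5) = -8/3; a_3 = (-8/3)/(39/4) = -32/117
  n = 4: D(4) = 4(4 + 1/4) = 17; numerator = 2(-32/117) - 2(4/15) = -632/585; a_4 = (-632/585)/(17) = -632/9945

r = -1; a_0 = 1; a_1 = 8/5; a_2 = 4/15; a_3 = -32/117; a_4 = -632/9945


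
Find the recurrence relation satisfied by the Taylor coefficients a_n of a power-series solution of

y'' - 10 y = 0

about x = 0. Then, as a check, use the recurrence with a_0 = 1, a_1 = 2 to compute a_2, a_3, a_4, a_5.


Substitute y = sum_n a_n x^n into y'' + (const) y = 0.
y''(x) = sum_{n>=0} (n+2)(n+1) a_{n+2} x^n.
The ODE becomes sum_n [(n+2)(n+1) a_{n+2} - 10 a_n] x^n = 0.
Setting each coefficient to zero gives the recurrence:
  (n+2)(n+1) a_{n+2} - 10 a_n = 0,
  a_{n+2} = 10 / ((n+1)(n+2)) a_n.

Check with a_0 = 1, a_1 = 2 (apply the recurrence for n = 0, 1, 2, 3): a_0 = 1, a_1 = 2, a_2 = 5, a_3 = 10/3, a_4 = 25/6, a_5 = 5/3.

a_{n+2} = 10/((n+1)(n+2)) * a_n; check: a_0 = 1, a_1 = 2, a_2 = 5, a_3 = 10/3, a_4 = 25/6, a_5 = 5/3


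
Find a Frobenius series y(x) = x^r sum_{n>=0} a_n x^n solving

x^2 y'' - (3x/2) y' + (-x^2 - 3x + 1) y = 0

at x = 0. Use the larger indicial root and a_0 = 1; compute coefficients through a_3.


Write in Frobenius form y'' + (p(x)/x) y' + (q(x)/x^2) y = 0:
  p(x) = -3/2,  q(x) = -x^2 - 3x + 1.
Indicial equation: r(r-1) + (-3/2) r + (1) = 0 -> roots r_1 = 2, r_2 = 1/2.
Take r = r_1 = 2. Let y(x) = x^r sum_{n>=0} a_n x^n with a_0 = 1.
Substitute y = x^r sum a_n x^n and match x^{r+n}. The recurrence is
  D(n) a_n - 3 a_{n-1} - 1 a_{n-2} = 0,  where D(n) = (r+n)(r+n-1) + (-3/2)(r+n) + (1).
  a_n = [3 a_{n-1} + 1 a_{n-2}] / D(n).
Since the indicial polynomial factors as (r - r_1)(r - r_2), D(n) = (r_1 + n - r_1)(r_1 + n - r_2) = n(n + 3/2).
Evaluating step by step (a_0 = 1):
  n = 1: D(1) = 1(1 + 3/2) = 5/2; numerator = 3(1) = 3; a_1 = (3)/(5/2) = 6/5
  n = 2: D(2) = 2(2 + 3/2) = 7; numerator = 3(6/5) + 1(1) = 23/5; a_2 = (23/5)/(7) = 23/35
  n = 3: D(3) = 3(3 + 3/2) = 27/2; numerator = 3(23/35) + 1(6/5) = 111/35; a_3 = (111/35)/(27/2) = 74/315

r = 2; a_0 = 1; a_1 = 6/5; a_2 = 23/35; a_3 = 74/315


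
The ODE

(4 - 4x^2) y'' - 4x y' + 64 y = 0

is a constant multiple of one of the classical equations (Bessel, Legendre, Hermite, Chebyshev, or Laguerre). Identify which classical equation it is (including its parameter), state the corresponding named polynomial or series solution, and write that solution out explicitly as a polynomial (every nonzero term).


All three coefficients share the factor 4; dividing through by 4 gives  (1 - x^2) y'' - x y' + 16 y = 0.
This matches the Chebyshev equation (1 - x^2) y'' - x y' + n^2 y = 0 (note the -x y' term, not -2x y') with n^2 = 16, so n = 4; the polynomial solution is T_4(x).
With y = sum_k a_k x^k, matching x^k gives (k+2)(k+1) a_{k+2} = (k^2 - n^2) a_k = (k - 4)(k + 4) a_k. The right side vanishes at k = 4, so the series with the parity of 4 terminates at degree 4.
Standard normalization: leading coefficient of T_n is 2^(n-1), so a_4 = 2^3 = 8. Work downward with a_k = (k+1)(k+2) a_{k+2} / ((k - 4)(k + 4)):
  a_2 = (3)(4)(8) / ((2 - 4)(2 + 4)) = 96/(-12) = -8
  a_0 = (1)(2)(-8) / ((0 - 4)(0 + 4)) = -16/(-16) = 1
Hence T_4(x) = 8 x^4 - 8 x^2 + 1.

T_4(x); series = 8 x^4 - 8 x^2 + 1


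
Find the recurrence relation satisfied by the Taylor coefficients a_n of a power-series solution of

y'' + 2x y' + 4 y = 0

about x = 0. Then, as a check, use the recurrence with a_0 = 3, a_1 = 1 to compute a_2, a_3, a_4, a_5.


Substitute y = sum_n a_n x^n.
y''(x) has coefficient (n+2)(n+1) a_{n+2} at x^n;
2 x y'(x) has coefficient 2 n a_n at x^n (shift);
4 y(x) has coefficient 4 a_n at x^n.
Matching x^n: (n+2)(n+1) a_{n+2} + (2n + 4) a_n = 0.
Thus a_{n+2} = (-2n - 4) / ((n+1)(n+2)) * a_n.

Check with a_0 = 3, a_1 = 1 (apply the recurrence for n = 0, 1, 2, 3): a_0 = 3, a_1 = 1, a_2 = -6, a_3 = -1, a_4 = 4, a_5 = 1/2.

a_(n+2) = (-2n - 4) / ((n+1)(n+2)) * a_n; check: a_0 = 3, a_1 = 1, a_2 = -6, a_3 = -1, a_4 = 4, a_5 = 1/2


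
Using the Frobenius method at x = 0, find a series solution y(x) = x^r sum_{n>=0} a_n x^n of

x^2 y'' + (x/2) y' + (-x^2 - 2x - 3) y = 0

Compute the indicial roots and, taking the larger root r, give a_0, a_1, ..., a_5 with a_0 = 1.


Write in Frobenius form y'' + (p(x)/x) y' + (q(x)/x^2) y = 0:
  p(x) = 1/2,  q(x) = -x^2 - 2x - 3.
Indicial equation: r(r-1) + (1/2) r + (-3) = 0 -> roots r_1 = 2, r_2 = -3/2.
Take r = r_1 = 2. Let y(x) = x^r sum_{n>=0} a_n x^n with a_0 = 1.
Substitute y = x^r sum a_n x^n and match x^{r+n}. The recurrence is
  D(n) a_n - 2 a_{n-1} - 1 a_{n-2} = 0,  where D(n) = (r+n)(r+n-1) + (1/2)(r+n) + (-3).
  a_n = [2 a_{n-1} + 1 a_{n-2}] / D(n).
Since the indicial polynomial factors as (r - r_1)(r - r_2), D(n) = (r_1 + n - r_1)(r_1 + n - r_2) = n(n + 7/2).
Evaluating step by step (a_0 = 1):
  n = 1: D(1) = 1(1 + 7/2) = 9/2; numerator = 2(1) = 2; a_1 = (2)/(9/2) = 4/9
  n = 2: D(2) = 2(2 + 7/2) = 11; numerator = 2(4/9) + 1(1) = 17/9; a_2 = (17/9)/(11) = 17/99
  n = 3: D(3) = 3(3 + 7/2) = 39/2; numerator = 2(17/99) + 1(4/9) = 26/33; a_3 = (26/33)/(39/2) = 4/99
  n = 4: D(4) = 4(4 + 7/2) = 30; numerator = 2(4/99) + 1(17/99) = 25/99; a_4 = (25/99)/(30) = 5/594
  n = 5: D(5) = 5(5 + 7/2) = 85/2; numerator = 2(5/594) + 1(4/99) = 17/297; a_5 = (17/297)/(85/2) = 2/1485

r = 2; a_0 = 1; a_1 = 4/9; a_2 = 17/99; a_3 = 4/99; a_4 = 5/594; a_5 = 2/1485


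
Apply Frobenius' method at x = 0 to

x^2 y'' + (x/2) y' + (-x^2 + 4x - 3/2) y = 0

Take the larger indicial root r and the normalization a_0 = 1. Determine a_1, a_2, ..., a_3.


Write in Frobenius form y'' + (p(x)/x) y' + (q(x)/x^2) y = 0:
  p(x) = 1/2,  q(x) = -x^2 + 4x - 3/2.
Indicial equation: r(r-1) + (1/2) r + (-3/2) = 0 -> roots r_1 = 3/2, r_2 = -1.
Take r = r_1 = 3/2. Let y(x) = x^r sum_{n>=0} a_n x^n with a_0 = 1.
Substitute y = x^r sum a_n x^n and match x^{r+n}. The recurrence is
  D(n) a_n + 4 a_{n-1} - 1 a_{n-2} = 0,  where D(n) = (r+n)(r+n-1) + (1/2)(r+n) + (-3/2).
  a_n = [-4 a_{n-1} + 1 a_{n-2}] / D(n).
Since the indicial polynomial factors as (r - r_1)(r - r_2), D(n) = (r_1 + n - r_1)(r_1 + n - r_2) = n(n + 5/2).
Evaluating step by step (a_0 = 1):
  n = 1: D(1) = 1(1 + 5/2) = 7/2; numerator = -4(1) = -4; a_1 = (-4)/(7/2) = -8/7
  n = 2: D(2) = 2(2 + 5/2) = 9; numerator = -4(-8/7) + 1(1) = 39/7; a_2 = (39/7)/(9) = 13/21
  n = 3: D(3) = 3(3 + 5/2) = 33/2; numerator = -4(13/21) + 1(-8/7) = -76/21; a_3 = (-76/21)/(33/2) = -152/693

r = 3/2; a_0 = 1; a_1 = -8/7; a_2 = 13/21; a_3 = -152/693


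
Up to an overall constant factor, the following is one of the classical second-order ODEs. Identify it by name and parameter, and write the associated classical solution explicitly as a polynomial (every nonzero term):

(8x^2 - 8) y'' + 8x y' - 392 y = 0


All three coefficients share the factor -8; dividing through by -8 gives  (1 - x^2) y'' - x y' + 49 y = 0.
This matches the Chebyshev equation (1 - x^2) y'' - x y' + n^2 y = 0 (note the -x y' term, not -2x y') with n^2 = 49, so n = 7; the polynomial solution is T_7(x).
With y = sum_k a_k x^k, matching x^k gives (k+2)(k+1) a_{k+2} = (k^2 - n^2) a_k = (k - 7)(k + 7) a_k. The right side vanishes at k = 7, so the series with the parity of 7 terminates at degree 7.
Standard normalization: leading coefficient of T_n is 2^(n-1), so a_7 = 2^6 = 64. Work downward with a_k = (k+1)(k+2) a_{k+2} / ((k - 7)(k + 7)):
  a_5 = (6)(7)(64) / ((5 - 7)(5 + 7)) = 2688/(-24) = -112
  a_3 = (4)(5)(-112) / ((3 - 7)(3 + 7)) = -2240/(-40) = 56
  a_1 = (2)(3)(56) / ((1 - 7)(1 + 7)) = 336/(-48) = -7
Hence T_7(x) = 64 x^7 - 112 x^5 + 56 x^3 - 7 x.

T_7(x); series = 64 x^7 - 112 x^5 + 56 x^3 - 7 x


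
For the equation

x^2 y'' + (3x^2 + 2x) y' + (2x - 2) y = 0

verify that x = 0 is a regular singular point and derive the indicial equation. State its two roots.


Divide by x^2 to reach normal form y'' + P_1(x) y' + P_2(x) y = 0 with P_1(x) = 3 + 2/x and P_2(x) = 2/x - 2/x^2.
x = 0 is a singular point because the y'-coefficient 3 + 2/x has a pole at x = 0 and the y-coefficient 2/x - 2/x^2 has a pole at x = 0.
It is a regular singular point because x P_1(x) = p(x) = 3x + 2 and x^2 P_2(x) = q(x) = 2x - 2 are polynomials, hence analytic at x = 0.
p(0) = 2,  q(0) = -2.
Indicial equation: r(r-1) + p(0) r + q(0) = 0, i.e. r^2 + (p(0) - 1) r + q(0) = 0, i.e. r^2 + 1 r - 2 = 0.
Discriminant: (1)^2 - 4(-2) = 9, so r = (-1 ± 3)/2.
Solving: r_1 = 1, r_2 = -2.

indicial: r^2 + 1 r - 2 = 0; roots r_1 = 1, r_2 = -2


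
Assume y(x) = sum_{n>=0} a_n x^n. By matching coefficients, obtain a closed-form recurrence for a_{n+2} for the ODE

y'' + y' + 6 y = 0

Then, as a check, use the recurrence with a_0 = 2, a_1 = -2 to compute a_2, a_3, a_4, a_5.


Substitute y = sum_n a_n x^n.
y''(x) has coefficient (n+2)(n+1) a_{n+2} at x^n;
y'(x) has coefficient (n+1) a_{n+1} at x^n;
6 y(x) has coefficient 6 a_n at x^n.
Matching x^n: (n+2)(n+1) a_{n+2} + (n+1) a_{n+1} + 6 a_n = 0.
Thus a_{n+2} = [-(n+1) a_{n+1} - 6 a_n] / ((n+1)(n+2)).

Check with a_0 = 2, a_1 = -2 (apply the recurrence for n = 0, 1, 2, 3): a_0 = 2, a_1 = -2, a_2 = -5, a_3 = 11/3, a_4 = 19/12, a_5 = -17/12.

a_(n+2) = [-(n+1) a_(n+1) - 6 a_n] / ((n+1)(n+2)); check: a_0 = 2, a_1 = -2, a_2 = -5, a_3 = 11/3, a_4 = 19/12, a_5 = -17/12


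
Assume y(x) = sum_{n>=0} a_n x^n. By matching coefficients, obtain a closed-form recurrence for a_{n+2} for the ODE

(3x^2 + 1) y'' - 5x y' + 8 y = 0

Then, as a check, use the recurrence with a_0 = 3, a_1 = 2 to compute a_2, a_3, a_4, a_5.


Substitute y = sum_n a_n x^n.
(1 + 3 x^2) y'' contributes (n+2)(n+1) a_{n+2} + 3 n(n-1) a_n at x^n.
-5 x y'(x) contributes -5 n a_n at x^n.
8 y(x) contributes 8 a_n at x^n.
Matching x^n: (n+2)(n+1) a_{n+2} + (3 n(n-1) - 5 n + 8) a_n = 0.
Thus a_{n+2} = (-3 n(n-1) + 5 n - 8) / ((n+1)(n+2)) * a_n.

Check with a_0 = 3, a_1 = 2 (apply the recurrence for n = 0, 1, 2, 3): a_0 = 3, a_1 = 2, a_2 = -12, a_3 = -1, a_4 = 4, a_5 = 11/20.

a_(n+2) = (-3 n(n-1) + 5 n - 8) / ((n+1)(n+2)) * a_n; check: a_0 = 3, a_1 = 2, a_2 = -12, a_3 = -1, a_4 = 4, a_5 = 11/20


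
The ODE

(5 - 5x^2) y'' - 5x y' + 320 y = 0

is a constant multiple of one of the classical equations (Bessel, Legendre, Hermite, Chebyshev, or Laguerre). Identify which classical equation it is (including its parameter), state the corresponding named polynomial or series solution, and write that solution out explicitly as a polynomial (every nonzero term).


All three coefficients share the factor 5; dividing through by 5 gives  (1 - x^2) y'' - x y' + 64 y = 0.
This matches the Chebyshev equation (1 - x^2) y'' - x y' + n^2 y = 0 (note the -x y' term, not -2x y') with n^2 = 64, so n = 8; the polynomial solution is T_8(x).
With y = sum_k a_k x^k, matching x^k gives (k+2)(k+1) a_{k+2} = (k^2 - n^2) a_k = (k - 8)(k + 8) a_k. The right side vanishes at k = 8, so the series with the parity of 8 terminates at degree 8.
Standard normalization: leading coefficient of T_n is 2^(n-1), so a_8 = 2^7 = 128. Work downward with a_k = (k+1)(k+2) a_{k+2} / ((k - 8)(k + 8)):
  a_6 = (7)(8)(128) / ((6 - 8)(6 + 8)) = 7168/(-28) = -256
  a_4 = (5)(6)(-256) / ((4 - 8)(4 + 8)) = -7680/(-48) = 160
  a_2 = (3)(4)(160) / ((2 - 8)(2 + 8)) = 1920/(-60) = -32
  a_0 = (1)(2)(-32) / ((0 - 8)(0 + 8)) = -64/(-64) = 1
Hence T_8(x) = 128 x^8 - 256 x^6 + 160 x^4 - 32 x^2 + 1.

T_8(x); series = 128 x^8 - 256 x^6 + 160 x^4 - 32 x^2 + 1


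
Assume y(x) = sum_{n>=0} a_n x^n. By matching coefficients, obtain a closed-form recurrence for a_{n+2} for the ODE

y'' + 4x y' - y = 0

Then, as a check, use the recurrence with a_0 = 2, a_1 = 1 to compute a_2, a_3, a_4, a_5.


Substitute y = sum_n a_n x^n.
y''(x) has coefficient (n+2)(n+1) a_{n+2} at x^n;
4 x y'(x) has coefficient 4 n a_n at x^n (shift);
-y(x) has coefficient -1 a_n at x^n.
Matching x^n: (n+2)(n+1) a_{n+2} + (4n - 1) a_n = 0.
Thus a_{n+2} = (-4n + 1) / ((n+1)(n+2)) * a_n.

Check with a_0 = 2, a_1 = 1 (apply the recurrence for n = 0, 1, 2, 3): a_0 = 2, a_1 = 1, a_2 = 1, a_3 = -1/2, a_4 = -7/12, a_5 = 11/40.

a_(n+2) = (-4n + 1) / ((n+1)(n+2)) * a_n; check: a_0 = 2, a_1 = 1, a_2 = 1, a_3 = -1/2, a_4 = -7/12, a_5 = 11/40


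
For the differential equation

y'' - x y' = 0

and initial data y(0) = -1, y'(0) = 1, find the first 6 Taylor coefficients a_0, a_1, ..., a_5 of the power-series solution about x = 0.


Ansatz: y(x) = sum_{n>=0} a_n x^n, so y'(x) = sum_{n>=1} n a_n x^(n-1) and y''(x) = sum_{n>=2} n(n-1) a_n x^(n-2).
Substitute into P(x) y'' + Q(x) y' + R(x) y = 0 with P(x) = 1, Q(x) = -x, R(x) = 0, and match powers of x.
Initial conditions: a_0 = -1, a_1 = 1.
Setting the coefficient of each power of x to zero and solving order by order (substituting the coefficients already found):
  x^0: 2 a_2 = 0  ->  a_2 = 0
  x^1: 6 a_3 - a_1 = 0  ->  6 a_3 = a_1 = 1  ->  a_3 = 1/6
  x^2: 12 a_4 - 2 a_2 = 0  ->  12 a_4 = 2 a_2 = 0  ->  a_4 = 0
  x^3: 20 a_5 - 3 a_3 = 0  ->  20 a_5 = 3 a_3 = 1/2  ->  a_5 = 1/40
Truncated series: y(x) = -1 + x + (1/6) x^3 + (1/40) x^5 + O(x^6).

a_0 = -1; a_1 = 1; a_2 = 0; a_3 = 1/6; a_4 = 0; a_5 = 1/40


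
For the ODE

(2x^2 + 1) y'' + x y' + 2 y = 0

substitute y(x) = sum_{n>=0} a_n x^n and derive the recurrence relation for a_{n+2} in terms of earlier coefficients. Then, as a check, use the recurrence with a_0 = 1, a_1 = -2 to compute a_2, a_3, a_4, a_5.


Substitute y = sum_n a_n x^n.
(1 + 2 x^2) y'' contributes (n+2)(n+1) a_{n+2} + 2 n(n-1) a_n at x^n.
x y'(x) contributes n a_n at x^n.
2 y(x) contributes 2 a_n at x^n.
Matching x^n: (n+2)(n+1) a_{n+2} + (2 n(n-1) + n + 2) a_n = 0.
Thus a_{n+2} = (-2 n(n-1) - n - 2) / ((n+1)(n+2)) * a_n.

Check with a_0 = 1, a_1 = -2 (apply the recurrence for n = 0, 1, 2, 3): a_0 = 1, a_1 = -2, a_2 = -1, a_3 = 1, a_4 = 2/3, a_5 = -17/20.

a_(n+2) = (-2 n(n-1) - n - 2) / ((n+1)(n+2)) * a_n; check: a_0 = 1, a_1 = -2, a_2 = -1, a_3 = 1, a_4 = 2/3, a_5 = -17/20


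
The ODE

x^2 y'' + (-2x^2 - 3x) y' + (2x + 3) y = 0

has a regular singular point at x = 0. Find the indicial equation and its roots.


Divide by x^2 to reach normal form y'' + P_1(x) y' + P_2(x) y = 0 with P_1(x) = -2 - 3/x and P_2(x) = 2/x + 3/x^2.
x = 0 is a singular point because the y'-coefficient -2 - 3/x has a pole at x = 0 and the y-coefficient 2/x + 3/x^2 has a pole at x = 0.
It is a regular singular point because x P_1(x) = p(x) = -2x - 3 and x^2 P_2(x) = q(x) = 2x + 3 are polynomials, hence analytic at x = 0.
p(0) = -3,  q(0) = 3.
Indicial equation: r(r-1) + p(0) r + q(0) = 0, i.e. r^2 + (p(0) - 1) r + q(0) = 0, i.e. r^2 - 4 r + 3 = 0.
Discriminant: (-4)^2 - 4(3) = 4, so r = (4 ± 2)/2.
Solving: r_1 = 3, r_2 = 1.

indicial: r^2 - 4 r + 3 = 0; roots r_1 = 3, r_2 = 1


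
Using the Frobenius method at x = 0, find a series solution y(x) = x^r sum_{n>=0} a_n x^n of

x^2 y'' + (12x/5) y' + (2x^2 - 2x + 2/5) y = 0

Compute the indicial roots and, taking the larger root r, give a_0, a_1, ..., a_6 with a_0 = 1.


Write in Frobenius form y'' + (p(x)/x) y' + (q(x)/x^2) y = 0:
  p(x) = 12/5,  q(x) = 2x^2 - 2x + 2/5.
Indicial equation: r(r-1) + (12/5) r + (2/5) = 0 -> roots r_1 = -2/5, r_2 = -1.
Take r = r_1 = -2/5. Let y(x) = x^r sum_{n>=0} a_n x^n with a_0 = 1.
Substitute y = x^r sum a_n x^n and match x^{r+n}. The recurrence is
  D(n) a_n - 2 a_{n-1} + 2 a_{n-2} = 0,  where D(n) = (r+n)(r+n-1) + (12/5)(r+n) + (2/5).
  a_n = [2 a_{n-1} - 2 a_{n-2}] / D(n).
Since the indicial polynomial factors as (r - r_1)(r - r_2), D(n) = (r_1 + n - r_1)(r_1 + n - r_2) = n(n + 3/5).
Evaluating step by step (a_0 = 1):
  n = 1: D(1) = 1(1 + 3/5) = 8/5; numerator = 2(1) = 2; a_1 = (2)/(8/5) = 5/4
  n = 2: D(2) = 2(2 + 3/5) = 26/5; numerator = 2(5/4) - 2(1) = 1/2; a_2 = (1/2)/(26/5) = 5/52
  n = 3: D(3) = 3(3 + 3/5) = 54/5; numerator = 2(5/52) - 2(5/4) = -30/13; a_3 = (-30/13)/(54/5) = -25/117
  n = 4: D(4) = 4(4 + 3/5) = 92/5; numerator = 2(-25/117) - 2(5/52) = -145/234; a_4 = (-145/234)/(92/5) = -725/21528
  n = 5: D(5) = 5(5 + 3/5) = 28; numerator = 2(-725/21528) - 2(-25/117) = 3875/10764; a_5 = (3875/10764)/(28) = 3875/301392
  n = 6: D(6) = 6(6 + 3/5) = 198/5; numerator = 2(3875/301392) - 2(-725/21528) = 4675/50232; a_6 = (4675/50232)/(198/5) = 2125/904176

r = -2/5; a_0 = 1; a_1 = 5/4; a_2 = 5/52; a_3 = -25/117; a_4 = -725/21528; a_5 = 3875/301392; a_6 = 2125/904176


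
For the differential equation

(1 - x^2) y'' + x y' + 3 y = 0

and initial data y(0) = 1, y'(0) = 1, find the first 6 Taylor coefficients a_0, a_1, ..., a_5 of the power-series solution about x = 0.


Ansatz: y(x) = sum_{n>=0} a_n x^n, so y'(x) = sum_{n>=1} n a_n x^(n-1) and y''(x) = sum_{n>=2} n(n-1) a_n x^(n-2).
Substitute into P(x) y'' + Q(x) y' + R(x) y = 0 with P(x) = 1 - x^2, Q(x) = x, R(x) = 3, and match powers of x.
Initial conditions: a_0 = 1, a_1 = 1.
Setting the coefficient of each power of x to zero and solving order by order (substituting the coefficients already found):
  x^0: 2 a_2 + 3 a_0 = 0  ->  2 a_2 = -3 a_0 = -3  ->  a_2 = -3/2
  x^1: 6 a_3 + 4 a_1 = 0  ->  6 a_3 = -4 a_1 = -4  ->  a_3 = -2/3
  x^2: 12 a_4 + 3 a_2 = 0  ->  12 a_4 = -3 a_2 = 9/2  ->  a_4 = 3/8
  x^3: 20 a_5 = 0  ->  a_5 = 0
Truncated series: y(x) = 1 + x - (3/2) x^2 - (2/3) x^3 + (3/8) x^4 + O(x^6).

a_0 = 1; a_1 = 1; a_2 = -3/2; a_3 = -2/3; a_4 = 3/8; a_5 = 0


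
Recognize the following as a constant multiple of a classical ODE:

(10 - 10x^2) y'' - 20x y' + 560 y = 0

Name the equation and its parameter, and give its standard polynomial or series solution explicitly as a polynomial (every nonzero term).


All three coefficients share the factor 10; dividing through by 10 gives  (1 - x^2) y'' - 2x y' + 56 y = 0.
This matches the Legendre equation (1 - x^2) y'' - 2x y' + n(n+1) y = 0 (note the -2x y' term) with n(n+1) = 56, so n = 7; the polynomial solution is P_7(x).
With y = sum_k a_k x^k, matching x^k gives (k+2)(k+1) a_{k+2} = [k(k+1) - n(n+1)] a_k = (k - 7)(k + 8) a_k. The right side vanishes at k = 7, so the series with the parity of 7 terminates at degree 7.
Standard normalization (P_n(1) = 1): leading coefficient (2n)!/(2^n (n!)^2) = 87178291200/(128*25401600) = 429/16, so a_7 = 429/16. Work downward with a_k = (k+1)(k+2) a_{k+2} / ((k - 7)(k + 8)):
  a_5 = (6)(7)(429/16) / ((5 - 7)(5 + 8)) = (9009/8)/(-26) = -693/16
  a_3 = (4)(5)(-693/16) / ((3 - 7)(3 + 8)) = (-3465/4)/(-44) = 315/16
  a_1 = (2)(3)(315/16) / ((1 - 7)(1 + 8)) = (945/8)/(-54) = -35/16
Hence P_7(x) = 429 x^7/16 - 693 x^5/16 + 315 x^3/16 - 35 x/16.

P_7(x); series = 429 x^7/16 - 693 x^5/16 + 315 x^3/16 - 35 x/16


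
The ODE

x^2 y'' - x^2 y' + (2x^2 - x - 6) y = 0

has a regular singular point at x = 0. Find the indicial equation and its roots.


Divide by x^2 to reach normal form y'' + P_1(x) y' + P_2(x) y = 0 with P_1(x) = -1 and P_2(x) = 2 - 1/x - 6/x^2.
x = 0 is a singular point because the y-coefficient 2 - 1/x - 6/x^2 has a pole at x = 0.
It is a regular singular point because x P_1(x) = p(x) = -x and x^2 P_2(x) = q(x) = 2x^2 - x - 6 are polynomials, hence analytic at x = 0.
p(0) = 0,  q(0) = -6.
Indicial equation: r(r-1) + p(0) r + q(0) = 0, i.e. r^2 + (p(0) - 1) r + q(0) = 0, i.e. r^2 - 1 r - 6 = 0.
Discriminant: (-1)^2 - 4(-6) = 25, so r = (1 ± 5)/2.
Solving: r_1 = 3, r_2 = -2.

indicial: r^2 - 1 r - 6 = 0; roots r_1 = 3, r_2 = -2


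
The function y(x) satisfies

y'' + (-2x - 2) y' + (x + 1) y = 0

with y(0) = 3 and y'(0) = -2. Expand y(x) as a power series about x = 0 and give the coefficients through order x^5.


Ansatz: y(x) = sum_{n>=0} a_n x^n, so y'(x) = sum_{n>=1} n a_n x^(n-1) and y''(x) = sum_{n>=2} n(n-1) a_n x^(n-2).
Substitute into P(x) y'' + Q(x) y' + R(x) y = 0 with P(x) = 1, Q(x) = -2x - 2, R(x) = x + 1, and match powers of x.
Initial conditions: a_0 = 3, a_1 = -2.
Setting the coefficient of each power of x to zero and solving order by order (substituting the coefficients already found):
  x^0: 2 a_2 - 2 a_1 + a_0 = 0  ->  2 a_2 = 2 a_1 - a_0 = -7  ->  a_2 = -7/2
  x^1: 6 a_3 - 4 a_2 - a_1 + a_0 = 0  ->  6 a_3 = 4 a_2 + a_1 - a_0 = -19  ->  a_3 = -19/6
  x^2: 12 a_4 - 6 a_3 - 3 a_2 + a_1 = 0  ->  12 a_4 = 6 a_3 + 3 a_2 - a_1 = -55/2  ->  a_4 = -55/24
  x^3: 20 a_5 - 8 a_4 - 5 a_3 + a_2 = 0  ->  20 a_5 = 8 a_4 + 5 a_3 - a_2 = -92/3  ->  a_5 = -23/15
Truncated series: y(x) = 3 - 2 x - (7/2) x^2 - (19/6) x^3 - (55/24) x^4 - (23/15) x^5 + O(x^6).

a_0 = 3; a_1 = -2; a_2 = -7/2; a_3 = -19/6; a_4 = -55/24; a_5 = -23/15


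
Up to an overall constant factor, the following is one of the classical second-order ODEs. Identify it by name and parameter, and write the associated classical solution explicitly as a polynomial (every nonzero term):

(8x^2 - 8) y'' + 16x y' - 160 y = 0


All three coefficients share the factor -8; dividing through by -8 gives  (1 - x^2) y'' - 2x y' + 20 y = 0.
This matches the Legendre equation (1 - x^2) y'' - 2x y' + n(n+1) y = 0 (note the -2x y' term) with n(n+1) = 20, so n = 4; the polynomial solution is P_4(x).
With y = sum_k a_k x^k, matching x^k gives (k+2)(k+1) a_{k+2} = [k(k+1) - n(n+1)] a_k = (k - 4)(k + 5) a_k. The right side vanishes at k = 4, so the series with the parity of 4 terminates at degree 4.
Standard normalization (P_n(1) = 1): leading coefficient (2n)!/(2^n (n!)^2) = 40320/(16*576) = 35/8, so a_4 = 35/8. Work downward with a_k = (k+1)(k+2) a_{k+2} / ((k - 4)(k + 5)):
  a_2 = (3)(4)(35/8) / ((2 - 4)(2 + 5)) = (105/2)/(-14) = -15/4
  a_0 = (1)(2)(-15/4) / ((0 - 4)(0 + 5)) = (-15/2)/(-20) = 3/8
Hence P_4(x) = 35 x^4/8 - 15 x^2/4 + 3/8.

P_4(x); series = 35 x^4/8 - 15 x^2/4 + 3/8


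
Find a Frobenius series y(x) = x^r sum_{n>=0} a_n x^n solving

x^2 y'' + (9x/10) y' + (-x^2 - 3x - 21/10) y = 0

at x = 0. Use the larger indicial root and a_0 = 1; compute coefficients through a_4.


Write in Frobenius form y'' + (p(x)/x) y' + (q(x)/x^2) y = 0:
  p(x) = 9/10,  q(x) = -x^2 - 3x - 21/10.
Indicial equation: r(r-1) + (9/10) r + (-21/10) = 0 -> roots r_1 = 3/2, r_2 = -7/5.
Take r = r_1 = 3/2. Let y(x) = x^r sum_{n>=0} a_n x^n with a_0 = 1.
Substitute y = x^r sum a_n x^n and match x^{r+n}. The recurrence is
  D(n) a_n - 3 a_{n-1} - 1 a_{n-2} = 0,  where D(n) = (r+n)(r+n-1) + (9/10)(r+n) + (-21/10).
  a_n = [3 a_{n-1} + 1 a_{n-2}] / D(n).
Since the indicial polynomial factors as (r - r_1)(r - r_2), D(n) = (r_1 + n - r_1)(r_1 + n - r_2) = n(n + 29/10).
Evaluating step by step (a_0 = 1):
  n = 1: D(1) = 1(1 + 29/10) = 39/10; numerator = 3(1) = 3; a_1 = (3)/(39/10) = 10/13
  n = 2: D(2) = 2(2 + 29/10) = 49/5; numerator = 3(10/13) + 1(1) = 43/13; a_2 = (43/13)/(49/5) = 215/637
  n = 3: D(3) = 3(3 + 29/10) = 177/10; numerator = 3(215/637) + 1(10/13) = 1135/637; a_3 = (1135/637)/(177/10) = 11350/112749
  n = 4: D(4) = 4(4 + 29/10) = 138/5; numerator = 3(11350/112749) + 1(215/637) = 24035/37583; a_4 = (24035/37583)/(138/5) = 5225/225498

r = 3/2; a_0 = 1; a_1 = 10/13; a_2 = 215/637; a_3 = 11350/112749; a_4 = 5225/225498


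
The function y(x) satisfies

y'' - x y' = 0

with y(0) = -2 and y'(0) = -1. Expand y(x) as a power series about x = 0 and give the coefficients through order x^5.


Ansatz: y(x) = sum_{n>=0} a_n x^n, so y'(x) = sum_{n>=1} n a_n x^(n-1) and y''(x) = sum_{n>=2} n(n-1) a_n x^(n-2).
Substitute into P(x) y'' + Q(x) y' + R(x) y = 0 with P(x) = 1, Q(x) = -x, R(x) = 0, and match powers of x.
Initial conditions: a_0 = -2, a_1 = -1.
Setting the coefficient of each power of x to zero and solving order by order (substituting the coefficients already found):
  x^0: 2 a_2 = 0  ->  a_2 = 0
  x^1: 6 a_3 - a_1 = 0  ->  6 a_3 = a_1 = -1  ->  a_3 = -1/6
  x^2: 12 a_4 - 2 a_2 = 0  ->  12 a_4 = 2 a_2 = 0  ->  a_4 = 0
  x^3: 20 a_5 - 3 a_3 = 0  ->  20 a_5 = 3 a_3 = -1/2  ->  a_5 = -1/40
Truncated series: y(x) = -2 - x - (1/6) x^3 - (1/40) x^5 + O(x^6).

a_0 = -2; a_1 = -1; a_2 = 0; a_3 = -1/6; a_4 = 0; a_5 = -1/40


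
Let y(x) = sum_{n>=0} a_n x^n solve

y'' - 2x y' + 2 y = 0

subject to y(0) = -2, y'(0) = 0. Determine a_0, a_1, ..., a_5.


Ansatz: y(x) = sum_{n>=0} a_n x^n, so y'(x) = sum_{n>=1} n a_n x^(n-1) and y''(x) = sum_{n>=2} n(n-1) a_n x^(n-2).
Substitute into P(x) y'' + Q(x) y' + R(x) y = 0 with P(x) = 1, Q(x) = -2x, R(x) = 2, and match powers of x.
Initial conditions: a_0 = -2, a_1 = 0.
Setting the coefficient of each power of x to zero and solving order by order (substituting the coefficients already found):
  x^0: 2 a_2 + 2 a_0 = 0  ->  2 a_2 = -2 a_0 = 4  ->  a_2 = 2
  x^1: 6 a_3 = 0  ->  a_3 = 0
  x^2: 12 a_4 - 2 a_2 = 0  ->  12 a_4 = 2 a_2 = 4  ->  a_4 = 1/3
  x^3: 20 a_5 - 4 a_3 = 0  ->  20 a_5 = 4 a_3 = 0  ->  a_5 = 0
Truncated series: y(x) = -2 + 2 x^2 + (1/3) x^4 + O(x^6).

a_0 = -2; a_1 = 0; a_2 = 2; a_3 = 0; a_4 = 1/3; a_5 = 0


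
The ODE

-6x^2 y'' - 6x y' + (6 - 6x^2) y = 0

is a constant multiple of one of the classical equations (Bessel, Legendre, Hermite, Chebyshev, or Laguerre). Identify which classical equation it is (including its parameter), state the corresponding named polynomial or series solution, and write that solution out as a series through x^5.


All three coefficients share the factor -6; dividing through by -6 gives  x^2 y'' + x y' + (x^2 - 1) y = 0.
This matches the Bessel equation x^2 y'' + x y' + (x^2 - nu^2) y = 0 with nu^2 = 1, so nu = 1; the solution bounded at x = 0 is J_1(x).
Frobenius at x = 0: indicial roots ±nu; for r = nu the recurrence k(k + 2nu) c_k = -c_{k-2} gives the standard series J_nu(x) = sum_{k>=0} (-1)^k / (k! (k+nu)!) (x/2)^(2k+nu). Evaluate the first 3 terms:
  k = 0: (-1)^0 / (0! * 1! * 2^1) x^1 = 1/(1*1*2) x^1 = (1/2) x^1
  k = 1: (-1)^1 / (1! * 2! * 2^3) x^3 = -1/(1*2*8) x^3 = (-1/16) x^3
  k = 2: (-1)^2 / (2! * 3! * 2^5) x^5 = 1/(2*6*32) x^5 = (1/384) x^5
Hence J_1(x) = x^5/384 - x^3/16 + x/2 + ....

J_1(x); series = x^5/384 - x^3/16 + x/2


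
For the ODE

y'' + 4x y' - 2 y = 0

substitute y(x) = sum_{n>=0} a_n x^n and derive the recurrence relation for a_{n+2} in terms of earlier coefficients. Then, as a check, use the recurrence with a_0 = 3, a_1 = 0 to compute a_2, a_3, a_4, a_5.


Substitute y = sum_n a_n x^n.
y''(x) has coefficient (n+2)(n+1) a_{n+2} at x^n;
4 x y'(x) has coefficient 4 n a_n at x^n (shift);
-2 y(x) has coefficient -2 a_n at x^n.
Matching x^n: (n+2)(n+1) a_{n+2} + (4n - 2) a_n = 0.
Thus a_{n+2} = (-4n + 2) / ((n+1)(n+2)) * a_n.

Check with a_0 = 3, a_1 = 0 (apply the recurrence for n = 0, 1, 2, 3): a_0 = 3, a_1 = 0, a_2 = 3, a_3 = 0, a_4 = -3/2, a_5 = 0.

a_(n+2) = (-4n + 2) / ((n+1)(n+2)) * a_n; check: a_0 = 3, a_1 = 0, a_2 = 3, a_3 = 0, a_4 = -3/2, a_5 = 0


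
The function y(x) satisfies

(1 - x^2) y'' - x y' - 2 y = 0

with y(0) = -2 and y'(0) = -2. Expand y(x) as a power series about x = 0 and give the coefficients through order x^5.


Ansatz: y(x) = sum_{n>=0} a_n x^n, so y'(x) = sum_{n>=1} n a_n x^(n-1) and y''(x) = sum_{n>=2} n(n-1) a_n x^(n-2).
Substitute into P(x) y'' + Q(x) y' + R(x) y = 0 with P(x) = 1 - x^2, Q(x) = -x, R(x) = -2, and match powers of x.
Initial conditions: a_0 = -2, a_1 = -2.
Setting the coefficient of each power of x to zero and solving order by order (substituting the coefficients already found):
  x^0: 2 a_2 - 2 a_0 = 0  ->  2 a_2 = 2 a_0 = -4  ->  a_2 = -2
  x^1: 6 a_3 - 3 a_1 = 0  ->  6 a_3 = 3 a_1 = -6  ->  a_3 = -1
  x^2: 12 a_4 - 6 a_2 = 0  ->  12 a_4 = 6 a_2 = -12  ->  a_4 = -1
  x^3: 20 a_5 - 11 a_3 = 0  ->  20 a_5 = 11 a_3 = -11  ->  a_5 = -11/20
Truncated series: y(x) = -2 - 2 x - 2 x^2 - x^3 - x^4 - (11/20) x^5 + O(x^6).

a_0 = -2; a_1 = -2; a_2 = -2; a_3 = -1; a_4 = -1; a_5 = -11/20


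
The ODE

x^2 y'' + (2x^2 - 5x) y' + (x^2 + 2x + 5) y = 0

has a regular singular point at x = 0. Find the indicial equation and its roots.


Divide by x^2 to reach normal form y'' + P_1(x) y' + P_2(x) y = 0 with P_1(x) = 2 - 5/x and P_2(x) = 1 + 2/x + 5/x^2.
x = 0 is a singular point because the y'-coefficient 2 - 5/x has a pole at x = 0 and the y-coefficient 1 + 2/x + 5/x^2 has a pole at x = 0.
It is a regular singular point because x P_1(x) = p(x) = 2x - 5 and x^2 P_2(x) = q(x) = x^2 + 2x + 5 are polynomials, hence analytic at x = 0.
p(0) = -5,  q(0) = 5.
Indicial equation: r(r-1) + p(0) r + q(0) = 0, i.e. r^2 + (p(0) - 1) r + q(0) = 0, i.e. r^2 - 6 r + 5 = 0.
Discriminant: (-6)^2 - 4(5) = 16, so r = (6 ± 4)/2.
Solving: r_1 = 5, r_2 = 1.

indicial: r^2 - 6 r + 5 = 0; roots r_1 = 5, r_2 = 1


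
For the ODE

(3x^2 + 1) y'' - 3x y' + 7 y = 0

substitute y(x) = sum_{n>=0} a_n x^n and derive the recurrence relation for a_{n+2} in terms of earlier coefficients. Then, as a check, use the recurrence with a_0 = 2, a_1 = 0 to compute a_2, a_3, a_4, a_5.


Substitute y = sum_n a_n x^n.
(1 + 3 x^2) y'' contributes (n+2)(n+1) a_{n+2} + 3 n(n-1) a_n at x^n.
-3 x y'(x) contributes -3 n a_n at x^n.
7 y(x) contributes 7 a_n at x^n.
Matching x^n: (n+2)(n+1) a_{n+2} + (3 n(n-1) - 3 n + 7) a_n = 0.
Thus a_{n+2} = (-3 n(n-1) + 3 n - 7) / ((n+1)(n+2)) * a_n.

Check with a_0 = 2, a_1 = 0 (apply the recurrence for n = 0, 1, 2, 3): a_0 = 2, a_1 = 0, a_2 = -7, a_3 = 0, a_4 = 49/12, a_5 = 0.

a_(n+2) = (-3 n(n-1) + 3 n - 7) / ((n+1)(n+2)) * a_n; check: a_0 = 2, a_1 = 0, a_2 = -7, a_3 = 0, a_4 = 49/12, a_5 = 0


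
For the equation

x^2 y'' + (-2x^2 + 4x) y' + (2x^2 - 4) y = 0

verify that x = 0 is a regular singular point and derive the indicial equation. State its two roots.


Divide by x^2 to reach normal form y'' + P_1(x) y' + P_2(x) y = 0 with P_1(x) = -2 + 4/x and P_2(x) = 2 - 4/x^2.
x = 0 is a singular point because the y'-coefficient -2 + 4/x has a pole at x = 0 and the y-coefficient 2 - 4/x^2 has a pole at x = 0.
It is a regular singular point because x P_1(x) = p(x) = 4 - 2x and x^2 P_2(x) = q(x) = 2x^2 - 4 are polynomials, hence analytic at x = 0.
p(0) = 4,  q(0) = -4.
Indicial equation: r(r-1) + p(0) r + q(0) = 0, i.e. r^2 + (p(0) - 1) r + q(0) = 0, i.e. r^2 + 3 r - 4 = 0.
Discriminant: (3)^2 - 4(-4) = 25, so r = (-3 ± 5)/2.
Solving: r_1 = 1, r_2 = -4.

indicial: r^2 + 3 r - 4 = 0; roots r_1 = 1, r_2 = -4


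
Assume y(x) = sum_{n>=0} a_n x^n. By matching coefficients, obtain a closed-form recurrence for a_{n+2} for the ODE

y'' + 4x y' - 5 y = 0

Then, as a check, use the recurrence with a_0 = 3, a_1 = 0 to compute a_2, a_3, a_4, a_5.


Substitute y = sum_n a_n x^n.
y''(x) has coefficient (n+2)(n+1) a_{n+2} at x^n;
4 x y'(x) has coefficient 4 n a_n at x^n (shift);
-5 y(x) has coefficient -5 a_n at x^n.
Matching x^n: (n+2)(n+1) a_{n+2} + (4n - 5) a_n = 0.
Thus a_{n+2} = (-4n + 5) / ((n+1)(n+2)) * a_n.

Check with a_0 = 3, a_1 = 0 (apply the recurrence for n = 0, 1, 2, 3): a_0 = 3, a_1 = 0, a_2 = 15/2, a_3 = 0, a_4 = -15/8, a_5 = 0.

a_(n+2) = (-4n + 5) / ((n+1)(n+2)) * a_n; check: a_0 = 3, a_1 = 0, a_2 = 15/2, a_3 = 0, a_4 = -15/8, a_5 = 0


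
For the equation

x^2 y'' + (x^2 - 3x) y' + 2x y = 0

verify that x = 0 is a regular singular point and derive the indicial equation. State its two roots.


Divide by x^2 to reach normal form y'' + P_1(x) y' + P_2(x) y = 0 with P_1(x) = 1 - 3/x and P_2(x) = 2/x.
x = 0 is a singular point because the y'-coefficient 1 - 3/x has a pole at x = 0 and the y-coefficient 2/x has a pole at x = 0.
It is a regular singular point because x P_1(x) = p(x) = x - 3 and x^2 P_2(x) = q(x) = 2x are polynomials, hence analytic at x = 0.
p(0) = -3,  q(0) = 0.
Indicial equation: r(r-1) + p(0) r + q(0) = 0, i.e. r^2 + (p(0) - 1) r + q(0) = 0, i.e. r^2 - 4 r = 0.
Discriminant: (-4)^2 - 4(0) = 16, so r = (4 ± 4)/2.
Solving: r_1 = 4, r_2 = 0.

indicial: r^2 - 4 r = 0; roots r_1 = 4, r_2 = 0


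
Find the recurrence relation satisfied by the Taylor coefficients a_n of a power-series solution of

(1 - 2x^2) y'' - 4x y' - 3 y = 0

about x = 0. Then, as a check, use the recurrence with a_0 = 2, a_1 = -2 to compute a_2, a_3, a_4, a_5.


Substitute y = sum_n a_n x^n.
(1 - 2 x^2) y'' contributes (n+2)(n+1) a_{n+2} - 2 n(n-1) a_n at x^n.
-4 x y'(x) contributes -4 n a_n at x^n.
-3 y(x) contributes -3 a_n at x^n.
Matching x^n: (n+2)(n+1) a_{n+2} + (-2 n(n-1) - 4 n - 3) a_n = 0.
Thus a_{n+2} = (2 n(n-1) + 4 n + 3) / ((n+1)(n+2)) * a_n.

Check with a_0 = 2, a_1 = -2 (apply the recurrence for n = 0, 1, 2, 3): a_0 = 2, a_1 = -2, a_2 = 3, a_3 = -7/3, a_4 = 15/4, a_5 = -63/20.

a_(n+2) = (2 n(n-1) + 4 n + 3) / ((n+1)(n+2)) * a_n; check: a_0 = 2, a_1 = -2, a_2 = 3, a_3 = -7/3, a_4 = 15/4, a_5 = -63/20
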